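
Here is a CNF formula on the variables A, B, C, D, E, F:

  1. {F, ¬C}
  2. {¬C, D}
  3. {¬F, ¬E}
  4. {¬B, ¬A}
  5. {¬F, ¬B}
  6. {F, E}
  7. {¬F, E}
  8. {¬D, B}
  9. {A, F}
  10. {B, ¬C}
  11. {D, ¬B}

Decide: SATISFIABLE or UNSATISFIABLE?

C occurs only negated in the remaining clauses — set C = False.
Set A = True and propagate.
  then B is forced to False.
  then D is forced to False.
Branch on E: take E = True.
  then F is forced to False.
So A = True  B = False  C = False  D = False  E = True  F = False is a satisfying assignment.

SATISFIABLE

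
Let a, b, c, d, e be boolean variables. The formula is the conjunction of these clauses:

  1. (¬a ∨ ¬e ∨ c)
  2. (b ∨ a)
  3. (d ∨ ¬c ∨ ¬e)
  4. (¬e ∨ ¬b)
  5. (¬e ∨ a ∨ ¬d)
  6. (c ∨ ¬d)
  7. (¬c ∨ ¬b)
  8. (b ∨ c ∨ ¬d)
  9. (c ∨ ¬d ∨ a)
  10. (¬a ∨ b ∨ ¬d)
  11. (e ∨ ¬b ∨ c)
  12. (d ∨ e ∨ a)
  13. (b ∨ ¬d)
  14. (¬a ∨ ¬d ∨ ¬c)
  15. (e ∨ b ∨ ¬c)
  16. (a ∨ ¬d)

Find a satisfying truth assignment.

Try a = True.
Branch on b: take b = False.
  then d is forced to False.
Branch on c: take c = False.
  then e is forced to False.

a = 1, b = 0, c = 0, d = 0, e = 0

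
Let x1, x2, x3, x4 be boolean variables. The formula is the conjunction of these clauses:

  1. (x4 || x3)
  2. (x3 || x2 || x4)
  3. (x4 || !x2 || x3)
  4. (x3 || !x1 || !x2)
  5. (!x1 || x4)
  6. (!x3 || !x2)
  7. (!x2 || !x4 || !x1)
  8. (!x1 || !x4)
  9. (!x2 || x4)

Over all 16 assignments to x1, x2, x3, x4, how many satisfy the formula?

4

Satisfying assignments:
  x1=0 x2=0 x3=0 x4=1
  x1=0 x2=0 x3=1 x4=0
  x1=0 x2=0 x3=1 x4=1
  x1=0 x2=1 x3=0 x4=1
That's 4 in total.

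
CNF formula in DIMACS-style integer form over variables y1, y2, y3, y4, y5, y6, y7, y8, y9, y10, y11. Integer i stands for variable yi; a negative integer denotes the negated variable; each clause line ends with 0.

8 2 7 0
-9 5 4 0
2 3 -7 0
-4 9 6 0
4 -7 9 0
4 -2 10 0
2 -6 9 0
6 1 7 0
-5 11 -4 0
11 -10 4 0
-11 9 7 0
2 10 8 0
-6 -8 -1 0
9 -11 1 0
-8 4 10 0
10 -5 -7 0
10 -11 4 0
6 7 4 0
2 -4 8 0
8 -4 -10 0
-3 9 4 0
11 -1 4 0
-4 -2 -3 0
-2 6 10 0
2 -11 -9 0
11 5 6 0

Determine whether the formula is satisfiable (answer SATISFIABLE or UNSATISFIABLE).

SATISFIABLE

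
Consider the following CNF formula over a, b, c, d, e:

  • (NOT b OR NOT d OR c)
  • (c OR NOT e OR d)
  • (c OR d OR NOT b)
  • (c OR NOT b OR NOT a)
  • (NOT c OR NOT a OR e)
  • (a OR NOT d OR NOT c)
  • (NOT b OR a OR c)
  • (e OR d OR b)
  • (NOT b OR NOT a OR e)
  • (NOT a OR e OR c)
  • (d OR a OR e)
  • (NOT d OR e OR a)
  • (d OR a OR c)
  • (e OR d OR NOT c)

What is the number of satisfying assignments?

Split on c, then a.
  c=T, a=T: remaining (b,d,e) ∈ {(F,F,T); (F,T,T); (T,F,T); (T,T,T)} — 4.
  c=T, a=F: remaining (b,d,e) ∈ {(F,F,T); (T,F,T)} — 2.
  c=F, a=T: remaining (b,d,e) ∈ {(F,T,T)} — 1.
  c=F, a=F: remaining (b,d,e) ∈ {(F,T,T)} — 1.
Total: 4 + 2 + 1 + 1 = 8.

8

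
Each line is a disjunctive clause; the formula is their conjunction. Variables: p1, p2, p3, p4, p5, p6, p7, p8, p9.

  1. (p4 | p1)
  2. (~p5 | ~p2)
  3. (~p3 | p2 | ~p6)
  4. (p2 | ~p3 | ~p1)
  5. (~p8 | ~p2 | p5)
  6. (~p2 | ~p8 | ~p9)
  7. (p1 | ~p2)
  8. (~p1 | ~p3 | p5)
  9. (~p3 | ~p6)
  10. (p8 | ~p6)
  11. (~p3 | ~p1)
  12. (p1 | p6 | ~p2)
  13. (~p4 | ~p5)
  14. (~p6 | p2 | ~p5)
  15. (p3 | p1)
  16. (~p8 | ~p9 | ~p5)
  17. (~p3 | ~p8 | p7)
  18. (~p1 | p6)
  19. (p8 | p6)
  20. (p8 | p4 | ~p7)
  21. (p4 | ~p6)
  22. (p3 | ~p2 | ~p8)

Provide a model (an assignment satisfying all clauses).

p1 = True, p2 = False, p3 = False, p4 = True, p5 = False, p6 = True, p7 = False, p8 = True, p9 = False

p9 occurs only negated in the remaining clauses — set p9 = False.
Branch on p1: take p1 = True.
  then p3 is forced to False.
  then p6 is forced to True.
  then p8 is forced to True.
  then p4 is forced to True.
  then p5 is forced to False.
  then p2 is forced to False.
p7 is now unconstrained; take p7 = False.
Every clause has at least one true literal under this assignment.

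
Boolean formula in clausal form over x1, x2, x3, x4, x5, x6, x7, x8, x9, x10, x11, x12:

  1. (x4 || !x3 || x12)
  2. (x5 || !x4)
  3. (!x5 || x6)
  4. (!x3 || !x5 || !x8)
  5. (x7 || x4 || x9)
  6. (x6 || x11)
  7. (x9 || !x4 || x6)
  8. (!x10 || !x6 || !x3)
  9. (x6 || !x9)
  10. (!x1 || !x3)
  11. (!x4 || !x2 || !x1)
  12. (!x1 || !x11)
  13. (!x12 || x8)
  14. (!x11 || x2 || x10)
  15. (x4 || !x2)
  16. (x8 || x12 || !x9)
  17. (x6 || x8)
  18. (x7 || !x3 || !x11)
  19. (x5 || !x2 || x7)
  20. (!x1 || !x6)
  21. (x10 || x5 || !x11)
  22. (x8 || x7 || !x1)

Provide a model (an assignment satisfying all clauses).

x1=F, x2=F, x3=F, x4=F, x5=F, x6=T, x7=F, x8=T, x9=T, x10=T, x11=F, x12=T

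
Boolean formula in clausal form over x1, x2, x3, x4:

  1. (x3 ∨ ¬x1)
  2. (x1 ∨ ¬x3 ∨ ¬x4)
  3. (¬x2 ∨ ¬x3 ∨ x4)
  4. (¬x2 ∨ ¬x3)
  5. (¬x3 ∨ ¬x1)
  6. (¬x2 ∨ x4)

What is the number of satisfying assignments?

4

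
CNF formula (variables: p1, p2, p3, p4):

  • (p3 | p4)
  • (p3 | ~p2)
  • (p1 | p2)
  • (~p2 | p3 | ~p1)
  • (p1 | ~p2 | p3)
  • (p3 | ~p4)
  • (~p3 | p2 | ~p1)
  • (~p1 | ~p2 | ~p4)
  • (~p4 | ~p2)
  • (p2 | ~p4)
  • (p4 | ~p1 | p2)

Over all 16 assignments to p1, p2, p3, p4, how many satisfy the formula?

2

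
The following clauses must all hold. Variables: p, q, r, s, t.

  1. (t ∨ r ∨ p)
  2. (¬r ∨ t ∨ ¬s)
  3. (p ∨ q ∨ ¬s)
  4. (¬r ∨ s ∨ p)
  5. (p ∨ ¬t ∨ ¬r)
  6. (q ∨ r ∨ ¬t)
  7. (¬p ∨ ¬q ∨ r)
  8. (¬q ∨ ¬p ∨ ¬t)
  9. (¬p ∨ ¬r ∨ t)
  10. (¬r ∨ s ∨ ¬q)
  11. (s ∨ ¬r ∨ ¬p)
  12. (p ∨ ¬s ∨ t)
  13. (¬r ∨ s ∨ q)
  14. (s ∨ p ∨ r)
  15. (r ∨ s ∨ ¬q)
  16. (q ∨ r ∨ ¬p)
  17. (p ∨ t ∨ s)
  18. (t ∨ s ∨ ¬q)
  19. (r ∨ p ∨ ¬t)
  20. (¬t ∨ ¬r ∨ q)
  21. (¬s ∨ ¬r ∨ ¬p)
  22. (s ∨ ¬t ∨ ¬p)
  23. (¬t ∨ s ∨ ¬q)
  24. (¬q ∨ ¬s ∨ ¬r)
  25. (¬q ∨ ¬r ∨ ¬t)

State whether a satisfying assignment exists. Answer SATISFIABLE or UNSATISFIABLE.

r = True:
  s = True:
    propagation gives t=True, p=True; an empty clause results — contradiction.
  s = False:
    propagation gives p=True; an empty clause results — contradiction.
r = False:
  p = True:
    propagation gives q=False; an empty clause results — contradiction.
  p = False:
    propagation gives t=True; an empty clause results — contradiction.
Every branch closes, so no satisfying assignment exists.

UNSATISFIABLE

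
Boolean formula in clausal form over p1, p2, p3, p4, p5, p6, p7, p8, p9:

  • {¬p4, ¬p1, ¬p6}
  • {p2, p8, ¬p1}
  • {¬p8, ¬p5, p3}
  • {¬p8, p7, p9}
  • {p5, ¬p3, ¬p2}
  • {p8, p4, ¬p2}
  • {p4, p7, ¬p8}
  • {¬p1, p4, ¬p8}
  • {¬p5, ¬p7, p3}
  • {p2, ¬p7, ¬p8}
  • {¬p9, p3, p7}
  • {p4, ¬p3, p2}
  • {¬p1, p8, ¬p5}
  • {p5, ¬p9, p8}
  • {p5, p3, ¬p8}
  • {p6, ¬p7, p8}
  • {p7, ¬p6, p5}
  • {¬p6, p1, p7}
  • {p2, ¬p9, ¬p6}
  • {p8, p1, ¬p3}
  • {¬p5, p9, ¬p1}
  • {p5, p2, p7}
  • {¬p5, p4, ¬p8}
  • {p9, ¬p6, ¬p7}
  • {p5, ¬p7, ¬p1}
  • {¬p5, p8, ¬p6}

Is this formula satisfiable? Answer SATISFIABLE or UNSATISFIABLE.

Try p1 = False.
The remaining clauses are satisfied by p2 = True, p3 = True, p4 = True, p5 = True, p6 = True, p7 = True, p8 = True, p9 = True.
So p1 = 0, p2 = 1, p3 = 1, p4 = 1, p5 = 1, p6 = 1, p7 = 1, p8 = 1, p9 = 1 is a satisfying assignment.

SATISFIABLE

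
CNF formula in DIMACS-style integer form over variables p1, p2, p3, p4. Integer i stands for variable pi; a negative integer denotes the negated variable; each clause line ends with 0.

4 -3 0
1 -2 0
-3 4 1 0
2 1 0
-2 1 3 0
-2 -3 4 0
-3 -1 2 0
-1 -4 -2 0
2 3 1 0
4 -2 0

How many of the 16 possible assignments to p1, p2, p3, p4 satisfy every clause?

2

The models are:
  p1=1 p2=0 p3=0 p4=0
  p1=1 p2=0 p3=0 p4=1
Count: 2.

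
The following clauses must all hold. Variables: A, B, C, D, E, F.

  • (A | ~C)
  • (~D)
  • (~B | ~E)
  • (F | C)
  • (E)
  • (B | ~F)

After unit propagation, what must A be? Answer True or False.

True

Unit clause (~D) sets D = False.
Unit clause (E) sets E = True.
In (~E | ~B), ~E is now false; ~B must hold, so B = False.
In (~F | B), B is now false; ~F must hold, so F = False.
(F | C): since F = False, the clause reduces to (C). C = True.
From (A | ~C) and C = True: A = True.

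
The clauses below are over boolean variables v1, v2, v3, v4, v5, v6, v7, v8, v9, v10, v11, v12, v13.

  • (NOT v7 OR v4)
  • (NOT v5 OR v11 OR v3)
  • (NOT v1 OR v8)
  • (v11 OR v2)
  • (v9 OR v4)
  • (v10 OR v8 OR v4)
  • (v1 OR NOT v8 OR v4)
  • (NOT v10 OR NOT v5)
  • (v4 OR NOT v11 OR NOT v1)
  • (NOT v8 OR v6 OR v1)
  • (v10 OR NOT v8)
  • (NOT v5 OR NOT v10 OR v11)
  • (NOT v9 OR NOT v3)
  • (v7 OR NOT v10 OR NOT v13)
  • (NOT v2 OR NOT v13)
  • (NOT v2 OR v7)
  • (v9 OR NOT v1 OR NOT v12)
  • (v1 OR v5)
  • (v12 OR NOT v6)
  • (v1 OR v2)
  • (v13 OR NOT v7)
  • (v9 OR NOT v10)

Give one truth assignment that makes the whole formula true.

v1=True, v2=False, v3=False, v4=True, v5=False, v6=False, v7=False, v8=True, v9=True, v10=True, v11=True, v12=False, v13=False

Check each clause:
  1. (NOT v7 OR v4) — NOT v7 is true.
  2. (v3 OR v11 OR NOT v5) — v11 is true.
  3. (v8 OR NOT v1) — v8 is true.
  4. (v2 OR v11) — v11 is true.
  5. (v4 OR v9) — v9 is true.
  6. (v10 OR v4 OR v8) — v8 is true.
  7. (v1 OR NOT v8 OR v4) — v1 is true.
  8. (NOT v5 OR NOT v10) — NOT v5 is true.
  9. (NOT v11 OR v4 OR NOT v1) — v4 is true.
  10. (NOT v8 OR v6 OR v1) — v1 is true.
  11. (v10 OR NOT v8) — v10 is true.
  12. (NOT v5 OR v11 OR NOT v10) — v11 is true.
  13. (NOT v9 OR NOT v3) — NOT v3 is true.
  14. (v7 OR NOT v10 OR NOT v13) — NOT v13 is true.
  15. (NOT v2 OR NOT v13) — NOT v13 is true.
  16. (NOT v2 OR v7) — NOT v2 is true.
  17. (NOT v12 OR v9 OR NOT v1) — v9 is true.
  18. (v1 OR v5) — v1 is true.
  19. (NOT v6 OR v12) — NOT v6 is true.
  20. (v1 OR v2) — v1 is true.
  21. (v13 OR NOT v7) — NOT v7 is true.
  22. (v9 OR NOT v10) — v9 is true.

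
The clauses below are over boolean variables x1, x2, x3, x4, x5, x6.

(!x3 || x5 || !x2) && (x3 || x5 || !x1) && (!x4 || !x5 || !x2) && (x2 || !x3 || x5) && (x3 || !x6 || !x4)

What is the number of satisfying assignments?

Split on x3, then x5.
  x3=T, x5=T: x1, x6 free; 3 ways for (x2,x4) × 2^2 = 12.
  x3=T, x5=F: a clause becomes empty — 0.
  x3=F, x5=T: x1 free; 5 ways for (x2,x4,x6) × 2^1 = 10.
  x3=F, x5=F: x2 free; 3 ways for (x1,x4,x6) × 2^1 = 6.
Total: 12 + 0 + 10 + 6 = 28.

28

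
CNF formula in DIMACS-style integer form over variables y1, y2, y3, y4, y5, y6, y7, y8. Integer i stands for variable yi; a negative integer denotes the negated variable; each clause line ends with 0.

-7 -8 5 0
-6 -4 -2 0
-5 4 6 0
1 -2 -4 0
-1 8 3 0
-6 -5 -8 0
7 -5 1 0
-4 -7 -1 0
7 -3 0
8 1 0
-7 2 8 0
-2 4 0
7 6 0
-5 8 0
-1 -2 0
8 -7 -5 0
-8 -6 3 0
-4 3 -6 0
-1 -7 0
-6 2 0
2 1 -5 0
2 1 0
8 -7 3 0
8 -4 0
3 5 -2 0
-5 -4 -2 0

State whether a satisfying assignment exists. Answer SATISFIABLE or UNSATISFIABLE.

y2 = True:
  propagation gives y4=True, y6=False, y1=True; an empty clause results — contradiction.
y2 = False:
  propagation gives y6=False, y7=True, y8=True, y5=True; an empty clause results — contradiction.
Every branch closes, so no satisfying assignment exists.

UNSATISFIABLE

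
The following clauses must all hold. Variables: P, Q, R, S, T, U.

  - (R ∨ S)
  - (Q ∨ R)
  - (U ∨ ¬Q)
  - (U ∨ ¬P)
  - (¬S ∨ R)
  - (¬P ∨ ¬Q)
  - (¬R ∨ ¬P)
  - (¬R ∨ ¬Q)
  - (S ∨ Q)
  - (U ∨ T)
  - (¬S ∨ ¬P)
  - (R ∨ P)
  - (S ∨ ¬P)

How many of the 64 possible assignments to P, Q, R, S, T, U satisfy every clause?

The models are:
  P=F Q=F R=T S=T T=F U=T
  P=F Q=F R=T S=T T=T U=F
  P=F Q=F R=T S=T T=T U=T
Count: 3.

3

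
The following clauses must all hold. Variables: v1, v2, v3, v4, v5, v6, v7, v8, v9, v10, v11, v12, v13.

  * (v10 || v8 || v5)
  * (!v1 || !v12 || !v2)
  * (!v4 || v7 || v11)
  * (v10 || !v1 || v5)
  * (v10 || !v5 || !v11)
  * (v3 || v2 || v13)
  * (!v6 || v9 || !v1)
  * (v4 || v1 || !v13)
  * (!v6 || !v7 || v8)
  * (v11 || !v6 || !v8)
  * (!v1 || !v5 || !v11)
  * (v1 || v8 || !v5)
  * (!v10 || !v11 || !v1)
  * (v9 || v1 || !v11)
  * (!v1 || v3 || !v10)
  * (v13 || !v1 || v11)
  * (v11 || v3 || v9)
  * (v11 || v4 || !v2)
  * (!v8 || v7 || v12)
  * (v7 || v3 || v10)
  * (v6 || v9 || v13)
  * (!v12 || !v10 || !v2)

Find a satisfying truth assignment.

Pure literal: v3 appears only positively; assign v3 = True.
Pure literal: v9 appears only positively; assign v9 = True.
Set v1 = False and propagate.
Set v2 = False and propagate.
For the remaining variables, v4 = True, v5 = False, v6 = False, v7 = True, v8 = False, v10 = True, v11 = False, v12 = True, v13 = True works.
Every clause has at least one true literal under this assignment.
Check each clause:
  1. (v5 || v10 || v8) — v10 is true.
  2. (!v12 || !v2 || !v1) — !v2 is true.
  3. (!v4 || v7 || v11) — v7 is true.
  4. (v10 || v5 || !v1) — v10 is true.
  5. (!v5 || !v11 || v10) — v10 is true.
  6. (v3 || v2 || v13) — v3 is true.
  7. (!v1 || v9 || !v6) — v9 is true.
  8. (!v13 || v4 || v1) — v4 is true.
  9. (!v6 || !v7 || v8) — !v6 is true.
  10. (!v8 || !v6 || v11) — !v8 is true.
  11. (!v5 || !v1 || !v11) — !v5 is true.
  12. (v1 || v8 || !v5) — !v5 is true.
  13. (!v11 || !v10 || !v1) — !v11 is true.
  14. (v1 || v9 || !v11) — !v11 is true.
  15. (!v1 || v3 || !v10) — v3 is true.
  16. (!v1 || v13 || v11) — v13 is true.
  17. (v9 || v11 || v3) — v3 is true.
  18. (v11 || v4 || !v2) — v4 is true.
  19. (!v8 || v7 || v12) — !v8 is true.
  20. (v3 || v10 || v7) — v10 is true.
  21. (v9 || v6 || v13) — v9 is true.
  22. (!v12 || !v10 || !v2) — !v2 is true.

v1=F, v2=F, v3=T, v4=T, v5=F, v6=F, v7=T, v8=F, v9=T, v10=T, v11=F, v12=T, v13=T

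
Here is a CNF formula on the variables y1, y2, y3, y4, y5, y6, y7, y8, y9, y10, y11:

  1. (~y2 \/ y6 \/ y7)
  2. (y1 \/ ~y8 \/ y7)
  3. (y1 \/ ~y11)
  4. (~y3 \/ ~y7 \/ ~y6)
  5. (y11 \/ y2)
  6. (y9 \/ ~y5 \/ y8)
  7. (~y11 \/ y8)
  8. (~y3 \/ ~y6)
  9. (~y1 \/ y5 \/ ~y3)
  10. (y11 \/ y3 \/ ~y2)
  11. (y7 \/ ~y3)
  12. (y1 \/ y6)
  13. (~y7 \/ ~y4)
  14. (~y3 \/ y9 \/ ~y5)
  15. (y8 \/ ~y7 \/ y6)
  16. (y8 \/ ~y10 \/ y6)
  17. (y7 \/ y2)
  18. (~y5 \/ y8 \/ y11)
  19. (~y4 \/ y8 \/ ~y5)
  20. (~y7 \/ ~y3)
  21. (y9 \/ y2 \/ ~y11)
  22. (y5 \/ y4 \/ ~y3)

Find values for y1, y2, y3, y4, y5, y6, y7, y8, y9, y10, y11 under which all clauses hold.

y1=T  y2=T  y3=F  y4=F  y5=F  y6=T  y7=F  y8=T  y9=F  y10=F  y11=T

Check each clause:
  1. (y7 \/ y6 \/ ~y2) — y6 is true.
  2. (y1 \/ y7 \/ ~y8) — y1 is true.
  3. (~y11 \/ y1) — y1 is true.
  4. (~y6 \/ ~y7 \/ ~y3) — ~y7 is true.
  5. (y11 \/ y2) — y2 is true.
  6. (y9 \/ y8 \/ ~y5) — y8 is true.
  7. (y8 \/ ~y11) — y8 is true.
  8. (~y3 \/ ~y6) — ~y3 is true.
  9. (~y1 \/ y5 \/ ~y3) — ~y3 is true.
  10. (~y2 \/ y3 \/ y11) — y11 is true.
  11. (~y3 \/ y7) — ~y3 is true.
  12. (y6 \/ y1) — y1 is true.
  13. (~y7 \/ ~y4) — ~y7 is true.
  14. (~y3 \/ y9 \/ ~y5) — ~y5 is true.
  15. (y8 \/ ~y7 \/ y6) — y8 is true.
  16. (y8 \/ y6 \/ ~y10) — y8 is true.
  17. (y7 \/ y2) — y2 is true.
  18. (y8 \/ y11 \/ ~y5) — y8 is true.
  19. (~y5 \/ y8 \/ ~y4) — y8 is true.
  20. (~y7 \/ ~y3) — ~y7 is true.
  21. (y9 \/ ~y11 \/ y2) — y2 is true.
  22. (~y3 \/ y4 \/ y5) — ~y3 is true.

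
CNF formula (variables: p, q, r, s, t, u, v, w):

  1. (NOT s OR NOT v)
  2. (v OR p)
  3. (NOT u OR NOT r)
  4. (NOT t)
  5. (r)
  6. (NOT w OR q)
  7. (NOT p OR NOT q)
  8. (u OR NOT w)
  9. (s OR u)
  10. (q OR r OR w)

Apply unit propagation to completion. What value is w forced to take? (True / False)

False

(NOT t) stands alone — t = False.
(r) is a unit clause: r = True.
(NOT u OR NOT r): since r = True, the clause reduces to (NOT u). u = False.
(u OR NOT w) with u = False leaves only NOT w, so w = False.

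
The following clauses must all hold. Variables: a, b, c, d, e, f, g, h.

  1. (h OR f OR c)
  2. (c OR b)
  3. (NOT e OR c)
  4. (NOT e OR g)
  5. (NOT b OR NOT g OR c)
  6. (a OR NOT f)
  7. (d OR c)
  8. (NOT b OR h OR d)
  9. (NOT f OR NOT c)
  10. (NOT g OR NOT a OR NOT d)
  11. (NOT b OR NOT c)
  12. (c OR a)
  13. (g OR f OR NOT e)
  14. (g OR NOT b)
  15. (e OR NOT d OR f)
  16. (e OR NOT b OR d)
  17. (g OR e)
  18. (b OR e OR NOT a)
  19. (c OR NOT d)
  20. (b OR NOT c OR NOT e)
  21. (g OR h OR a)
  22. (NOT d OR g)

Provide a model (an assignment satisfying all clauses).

a=F, b=F, c=T, d=F, e=F, f=F, g=T, h=T

Pure literal: h appears only positively; assign h = True.
Set a = False and propagate.
  then f is forced to False.
  then c is forced to True.
  then b is forced to False.
  then e is forced to False.
  then d is forced to False.
  then g is forced to True.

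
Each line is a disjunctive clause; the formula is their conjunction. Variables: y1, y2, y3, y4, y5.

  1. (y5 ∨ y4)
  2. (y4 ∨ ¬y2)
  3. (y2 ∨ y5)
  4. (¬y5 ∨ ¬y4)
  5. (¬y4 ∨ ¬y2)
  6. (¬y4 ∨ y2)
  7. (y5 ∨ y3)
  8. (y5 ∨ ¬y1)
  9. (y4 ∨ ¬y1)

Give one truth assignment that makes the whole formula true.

y1=0, y2=0, y3=1, y4=0, y5=1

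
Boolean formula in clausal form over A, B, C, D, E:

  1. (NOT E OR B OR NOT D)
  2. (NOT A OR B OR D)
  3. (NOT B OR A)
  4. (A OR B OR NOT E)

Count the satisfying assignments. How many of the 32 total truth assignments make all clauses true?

Case analysis on B and A:
  B=1, A=1: C, D, E free → 2^3 = 8.
  B=1, A=0: a clause becomes empty — 0.
  B=0, A=1: remaining (C,D,E) ∈ {(0,1,0); (1,1,0)} — 2.
  B=0, A=0: remaining (C,D,E) ∈ {(0,0,0); (0,1,0); (1,0,0); (1,1,0)} — 4.
Total: 8 + 0 + 2 + 4 = 14.

14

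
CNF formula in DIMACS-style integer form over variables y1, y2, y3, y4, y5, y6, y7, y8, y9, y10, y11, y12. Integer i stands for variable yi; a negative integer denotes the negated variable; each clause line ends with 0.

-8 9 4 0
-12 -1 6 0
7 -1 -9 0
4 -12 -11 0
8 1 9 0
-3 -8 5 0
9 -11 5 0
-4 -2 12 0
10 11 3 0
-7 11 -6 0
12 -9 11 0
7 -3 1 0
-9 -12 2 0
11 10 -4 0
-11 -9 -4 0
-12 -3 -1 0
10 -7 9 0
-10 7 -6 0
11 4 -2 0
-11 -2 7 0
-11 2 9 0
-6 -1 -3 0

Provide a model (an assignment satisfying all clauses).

y5 occurs only positively in the remaining clauses — set y5 = True.
Set y1 = True and propagate.
Try y2 = False.
For the remaining variables, y3 = False, y4 = True, y6 = False, y7 = True, y8 = False, y9 = False, y10 = True, y11 = False, y12 = False works.

y1=True, y2=False, y3=False, y4=True, y5=True, y6=False, y7=True, y8=False, y9=False, y10=True, y11=False, y12=False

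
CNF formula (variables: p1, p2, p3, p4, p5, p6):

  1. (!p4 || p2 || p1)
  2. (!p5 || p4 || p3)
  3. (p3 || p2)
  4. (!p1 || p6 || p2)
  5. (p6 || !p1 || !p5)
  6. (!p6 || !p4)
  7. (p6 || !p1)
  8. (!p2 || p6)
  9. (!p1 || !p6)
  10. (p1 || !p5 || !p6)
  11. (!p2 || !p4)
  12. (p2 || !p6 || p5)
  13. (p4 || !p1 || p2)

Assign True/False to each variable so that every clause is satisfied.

p1=F, p2=F, p3=T, p4=F, p5=T, p6=F

Pure literal: p3 appears only positively; assign p3 = True.
Try p1 = False.
Branch on p2: take p2 = False.
  then p4 is forced to False.
For the remaining variables, p5 = True, p6 = False works.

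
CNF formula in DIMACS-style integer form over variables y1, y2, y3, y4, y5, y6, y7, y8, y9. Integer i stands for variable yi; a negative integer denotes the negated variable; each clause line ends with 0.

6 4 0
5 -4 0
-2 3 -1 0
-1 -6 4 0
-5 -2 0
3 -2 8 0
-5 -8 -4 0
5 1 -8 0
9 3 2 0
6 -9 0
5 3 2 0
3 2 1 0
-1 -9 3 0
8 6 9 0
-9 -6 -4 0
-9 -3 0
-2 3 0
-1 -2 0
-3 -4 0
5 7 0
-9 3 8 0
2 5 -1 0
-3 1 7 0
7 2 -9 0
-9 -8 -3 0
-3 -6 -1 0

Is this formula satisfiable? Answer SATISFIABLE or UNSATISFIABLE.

y7 occurs only positively in the remaining clauses — set y7 = True.
Try y1 = False.
Branch on y2: take y2 = True.
  then y5 is forced to False.
  then y4 is forced to False.
  then y6 is forced to True.
  then y8 is forced to False.
  then y3 is forced to True.
  then y9 is forced to False.
Every clause has at least one true literal under this assignment.
So y1=F, y2=T, y3=T, y4=F, y5=F, y6=T, y7=T, y8=F, y9=F is a satisfying assignment.

SATISFIABLE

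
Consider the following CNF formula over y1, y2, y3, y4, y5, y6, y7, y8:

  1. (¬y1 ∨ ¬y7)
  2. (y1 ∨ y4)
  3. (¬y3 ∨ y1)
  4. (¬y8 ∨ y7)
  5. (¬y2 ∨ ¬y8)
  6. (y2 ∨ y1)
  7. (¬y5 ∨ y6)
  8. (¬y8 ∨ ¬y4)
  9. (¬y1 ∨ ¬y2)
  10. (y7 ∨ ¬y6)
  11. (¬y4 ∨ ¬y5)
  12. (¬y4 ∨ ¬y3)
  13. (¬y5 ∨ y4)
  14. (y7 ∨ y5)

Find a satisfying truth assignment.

y1 = False  y2 = True  y3 = False  y4 = True  y5 = False  y6 = False  y7 = True  y8 = False

y3 occurs only negated in the remaining clauses — set y3 = False.
Pure literal: y8 appears only negated; assign y8 = False.
Set y1 = False and propagate.
  then y4 is forced to True.
  then y2 is forced to True.
  then y5 is forced to False.
  then y7 is forced to True.
y6 is now unconstrained; take y6 = False.
Every clause has at least one true literal under this assignment.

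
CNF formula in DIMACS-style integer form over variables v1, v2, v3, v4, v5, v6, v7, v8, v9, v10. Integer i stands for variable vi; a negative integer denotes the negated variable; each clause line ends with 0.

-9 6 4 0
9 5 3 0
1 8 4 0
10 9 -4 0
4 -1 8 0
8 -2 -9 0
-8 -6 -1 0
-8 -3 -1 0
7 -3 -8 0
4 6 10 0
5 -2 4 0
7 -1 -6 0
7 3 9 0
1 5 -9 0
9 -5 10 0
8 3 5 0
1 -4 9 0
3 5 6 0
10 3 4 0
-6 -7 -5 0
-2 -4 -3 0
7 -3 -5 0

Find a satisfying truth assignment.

v2 occurs only negated in the remaining clauses — set v2 = False.
Branch on v1: take v1 = False.
Branch on v3: take v3 = True.
The remaining clauses are satisfied by v4 = True, v5 = True, v6 = False, v7 = True, v8 = True, v9 = True, v10 = False.
Check each clause:
  1. (!v9 || v4 || v6) — v4 is true.
  2. (v3 || v9 || v5) — v9 is true.
  3. (v4 || v8 || v1) — v8 is true.
  4. (!v4 || v9 || v10) — v9 is true.
  5. (v4 || !v1 || v8) — v8 is true.
  6. (!v2 || v8 || !v9) — v8 is true.
  7. (!v1 || !v8 || !v6) — !v6 is true.
  8. (!v3 || !v8 || !v1) — !v1 is true.
  9. (!v8 || !v3 || v7) — v7 is true.
  10. (v6 || v10 || v4) — v4 is true.
  11. (v5 || v4 || !v2) — v4 is true.
  12. (!v6 || !v1 || v7) — !v6 is true.
  13. (v7 || v3 || v9) — v9 is true.
  14. (v5 || !v9 || v1) — v5 is true.
  15. (v9 || v10 || !v5) — v9 is true.
  16. (v3 || v8 || v5) — v8 is true.
  17. (!v4 || v9 || v1) — v9 is true.
  18. (v5 || v6 || v3) — v3 is true.
  19. (v4 || v3 || v10) — v3 is true.
  20. (!v6 || !v5 || !v7) — !v6 is true.
  21. (!v4 || !v2 || !v3) — !v2 is true.
  22. (v7 || !v3 || !v5) — v7 is true.

v1=False, v2=False, v3=True, v4=True, v5=True, v6=False, v7=True, v8=True, v9=True, v10=False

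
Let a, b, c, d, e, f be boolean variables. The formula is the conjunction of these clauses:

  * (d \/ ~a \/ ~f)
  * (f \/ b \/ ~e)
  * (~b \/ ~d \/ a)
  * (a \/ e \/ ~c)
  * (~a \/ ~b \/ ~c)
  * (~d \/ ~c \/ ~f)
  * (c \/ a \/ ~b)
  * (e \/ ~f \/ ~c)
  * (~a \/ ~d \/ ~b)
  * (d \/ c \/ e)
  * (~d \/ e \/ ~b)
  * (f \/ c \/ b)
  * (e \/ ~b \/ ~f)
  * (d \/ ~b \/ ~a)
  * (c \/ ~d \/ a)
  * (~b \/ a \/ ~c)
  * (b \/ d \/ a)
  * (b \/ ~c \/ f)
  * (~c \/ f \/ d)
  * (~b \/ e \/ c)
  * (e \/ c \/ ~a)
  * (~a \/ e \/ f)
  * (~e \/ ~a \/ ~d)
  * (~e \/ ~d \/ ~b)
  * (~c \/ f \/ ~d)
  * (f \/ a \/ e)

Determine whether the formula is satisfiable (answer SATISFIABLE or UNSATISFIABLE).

UNSATISFIABLE

a = True:
  b = True:
    propagation gives c=False, d=False; an empty clause results — contradiction.
  b = False:
    f = True:
      propagation gives d=True, c=False, e=True; contradiction.
    f = False:
      propagation gives e=False; contradiction.
a = False:
  c = True:
    propagation gives e=True, b=False, f=True, d=False; an empty clause results — contradiction.
  c = False:
    propagation gives b=False, f=True, d=False; an empty clause results — contradiction.
Every branch closes, so no satisfying assignment exists.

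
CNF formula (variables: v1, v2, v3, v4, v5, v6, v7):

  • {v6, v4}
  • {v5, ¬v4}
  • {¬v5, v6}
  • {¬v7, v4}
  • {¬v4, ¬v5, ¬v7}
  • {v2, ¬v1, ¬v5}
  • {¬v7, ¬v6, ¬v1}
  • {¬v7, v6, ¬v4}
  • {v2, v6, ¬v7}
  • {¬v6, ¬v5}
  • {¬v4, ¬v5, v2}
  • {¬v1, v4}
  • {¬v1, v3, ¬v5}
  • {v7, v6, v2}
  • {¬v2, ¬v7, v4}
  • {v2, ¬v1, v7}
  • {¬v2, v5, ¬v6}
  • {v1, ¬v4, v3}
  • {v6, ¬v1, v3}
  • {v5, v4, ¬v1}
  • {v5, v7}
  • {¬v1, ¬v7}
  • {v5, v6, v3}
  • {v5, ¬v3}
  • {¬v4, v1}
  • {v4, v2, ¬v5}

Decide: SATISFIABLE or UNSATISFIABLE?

v5 = True:
  propagation gives v6=True; an empty clause results — contradiction.
v5 = False:
  propagation gives v4=False, v6=True, v7=False; an empty clause results — contradiction.
Every branch closes, so no satisfying assignment exists.

UNSATISFIABLE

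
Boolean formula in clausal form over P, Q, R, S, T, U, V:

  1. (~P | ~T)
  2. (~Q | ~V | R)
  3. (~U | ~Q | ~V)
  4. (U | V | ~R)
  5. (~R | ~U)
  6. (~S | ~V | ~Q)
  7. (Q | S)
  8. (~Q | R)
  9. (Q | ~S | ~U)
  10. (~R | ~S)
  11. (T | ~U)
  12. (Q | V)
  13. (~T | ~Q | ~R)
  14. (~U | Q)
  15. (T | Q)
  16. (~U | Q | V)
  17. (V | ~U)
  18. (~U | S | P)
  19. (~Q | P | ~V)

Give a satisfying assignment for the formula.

P=False, Q=False, R=False, S=True, T=True, U=False, V=True

Try P = False.
The remaining clauses are satisfied by Q = False, R = False, S = True, T = True, U = False, V = True.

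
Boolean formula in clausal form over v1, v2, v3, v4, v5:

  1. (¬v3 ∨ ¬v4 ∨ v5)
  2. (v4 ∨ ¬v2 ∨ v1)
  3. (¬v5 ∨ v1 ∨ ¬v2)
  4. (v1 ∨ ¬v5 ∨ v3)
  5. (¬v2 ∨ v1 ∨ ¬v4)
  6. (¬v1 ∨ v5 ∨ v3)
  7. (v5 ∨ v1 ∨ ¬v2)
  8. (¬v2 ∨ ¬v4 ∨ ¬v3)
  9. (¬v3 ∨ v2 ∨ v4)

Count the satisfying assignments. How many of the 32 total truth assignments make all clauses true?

10

Split on v1, then v2.
  v1=T, v2=T: remaining (v3,v4,v5) ∈ {(F,F,T); (F,T,T); (T,F,F); (T,F,T)} — 4.
  v1=T, v2=F: remaining (v3,v4,v5) ∈ {(F,F,T); (F,T,T); (T,T,T)} — 3.
  v1=F, v2=T: a clause becomes empty — 0.
  v1=F, v2=F: remaining (v3,v4,v5) ∈ {(F,F,F); (F,T,F); (T,T,T)} — 3.
Total: 4 + 3 + 0 + 3 = 10.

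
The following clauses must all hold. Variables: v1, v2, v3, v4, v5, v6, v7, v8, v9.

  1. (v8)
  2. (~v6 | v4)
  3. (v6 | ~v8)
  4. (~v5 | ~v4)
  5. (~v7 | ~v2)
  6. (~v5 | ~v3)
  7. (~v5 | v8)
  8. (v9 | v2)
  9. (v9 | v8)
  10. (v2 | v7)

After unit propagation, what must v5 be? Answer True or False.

(v8) is a unit clause: v8 = True.
(v6 | ~v8): since v8 = True, the clause reduces to (v6). v6 = True.
In (v4 | ~v6), ~v6 is now false; v4 must hold, so v4 = True.
(~v4 | ~v5): since v4 = True, the clause reduces to (~v5). v5 = False.

False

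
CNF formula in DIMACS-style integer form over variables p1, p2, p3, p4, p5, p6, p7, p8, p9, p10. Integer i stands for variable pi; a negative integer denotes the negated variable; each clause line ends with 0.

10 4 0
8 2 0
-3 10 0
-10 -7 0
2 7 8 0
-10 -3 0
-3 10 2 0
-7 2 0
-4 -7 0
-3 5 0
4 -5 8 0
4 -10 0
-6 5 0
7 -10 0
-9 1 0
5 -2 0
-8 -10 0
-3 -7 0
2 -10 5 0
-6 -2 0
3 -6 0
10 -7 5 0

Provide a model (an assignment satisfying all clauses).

p1=F, p2=F, p3=F, p4=T, p5=T, p6=F, p7=F, p8=T, p9=F, p10=F

Check each clause:
  1. (p4 OR p10) — p4 is true.
  2. (p2 OR p8) — p8 is true.
  3. (p10 OR NOT p3) — NOT p3 is true.
  4. (NOT p7 OR NOT p10) — NOT p7 is true.
  5. (p8 OR p7 OR p2) — p8 is true.
  6. (NOT p10 OR NOT p3) — NOT p3 is true.
  7. (NOT p3 OR p2 OR p10) — NOT p3 is true.
  8. (p2 OR NOT p7) — NOT p7 is true.
  9. (NOT p7 OR NOT p4) — NOT p7 is true.
  10. (NOT p3 OR p5) — p5 is true.
  11. (p4 OR NOT p5 OR p8) — p8 is true.
  12. (p4 OR NOT p10) — p4 is true.
  13. (p5 OR NOT p6) — NOT p6 is true.
  14. (NOT p10 OR p7) — NOT p10 is true.
  15. (NOT p9 OR p1) — NOT p9 is true.
  16. (p5 OR NOT p2) — p5 is true.
  17. (NOT p8 OR NOT p10) — NOT p10 is true.
  18. (NOT p3 OR NOT p7) — NOT p7 is true.
  19. (p5 OR NOT p10 OR p2) — p5 is true.
  20. (NOT p6 OR NOT p2) — NOT p6 is true.
  21. (NOT p6 OR p3) — NOT p6 is true.
  22. (NOT p7 OR p10 OR p5) — NOT p7 is true.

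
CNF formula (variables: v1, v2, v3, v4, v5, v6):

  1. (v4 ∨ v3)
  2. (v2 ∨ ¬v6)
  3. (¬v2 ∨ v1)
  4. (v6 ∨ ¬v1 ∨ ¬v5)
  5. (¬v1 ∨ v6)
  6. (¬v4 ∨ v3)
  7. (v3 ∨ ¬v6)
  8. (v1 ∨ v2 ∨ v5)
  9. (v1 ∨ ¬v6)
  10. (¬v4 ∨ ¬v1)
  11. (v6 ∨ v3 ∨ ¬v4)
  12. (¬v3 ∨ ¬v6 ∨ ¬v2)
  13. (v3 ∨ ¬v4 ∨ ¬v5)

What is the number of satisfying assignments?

2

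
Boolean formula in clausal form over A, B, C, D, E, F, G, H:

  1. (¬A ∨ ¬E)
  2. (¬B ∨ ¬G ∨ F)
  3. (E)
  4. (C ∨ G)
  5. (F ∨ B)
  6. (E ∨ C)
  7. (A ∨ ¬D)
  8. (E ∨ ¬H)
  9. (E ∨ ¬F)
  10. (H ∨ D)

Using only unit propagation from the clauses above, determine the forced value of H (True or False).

True

(E) is a unit clause: E = True.
From (¬E ∨ ¬A) and E = True: A = False.
(¬D ∨ A): since A = False, the clause reduces to (¬D). D = False.
(D ∨ H) with D = False leaves only H, so H = True.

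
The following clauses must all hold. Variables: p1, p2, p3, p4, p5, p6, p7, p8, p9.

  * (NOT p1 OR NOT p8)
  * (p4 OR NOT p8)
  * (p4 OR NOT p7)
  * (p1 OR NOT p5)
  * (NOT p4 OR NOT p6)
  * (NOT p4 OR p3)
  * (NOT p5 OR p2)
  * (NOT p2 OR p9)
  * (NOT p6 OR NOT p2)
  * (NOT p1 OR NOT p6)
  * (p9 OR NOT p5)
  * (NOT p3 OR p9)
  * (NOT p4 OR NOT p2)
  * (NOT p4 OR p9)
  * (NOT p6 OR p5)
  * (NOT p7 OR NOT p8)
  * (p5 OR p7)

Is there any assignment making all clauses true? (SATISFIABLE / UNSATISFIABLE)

SATISFIABLE

p6 occurs only negated in the remaining clauses — set p6 = False.
p8 occurs only negated in the remaining clauses — set p8 = False.
Branch on p1: take p1 = True.
Branch on p2: take p2 = True.
  then p9 is forced to True.
  then p4 is forced to False.
  then p7 is forced to False.
  then p5 is forced to True.
p3 is now unconstrained; take p3 = True.
Every clause has at least one true literal under this assignment.
So p1 = True, p2 = True, p3 = True, p4 = False, p5 = True, p6 = False, p7 = False, p8 = False, p9 = True is a satisfying assignment.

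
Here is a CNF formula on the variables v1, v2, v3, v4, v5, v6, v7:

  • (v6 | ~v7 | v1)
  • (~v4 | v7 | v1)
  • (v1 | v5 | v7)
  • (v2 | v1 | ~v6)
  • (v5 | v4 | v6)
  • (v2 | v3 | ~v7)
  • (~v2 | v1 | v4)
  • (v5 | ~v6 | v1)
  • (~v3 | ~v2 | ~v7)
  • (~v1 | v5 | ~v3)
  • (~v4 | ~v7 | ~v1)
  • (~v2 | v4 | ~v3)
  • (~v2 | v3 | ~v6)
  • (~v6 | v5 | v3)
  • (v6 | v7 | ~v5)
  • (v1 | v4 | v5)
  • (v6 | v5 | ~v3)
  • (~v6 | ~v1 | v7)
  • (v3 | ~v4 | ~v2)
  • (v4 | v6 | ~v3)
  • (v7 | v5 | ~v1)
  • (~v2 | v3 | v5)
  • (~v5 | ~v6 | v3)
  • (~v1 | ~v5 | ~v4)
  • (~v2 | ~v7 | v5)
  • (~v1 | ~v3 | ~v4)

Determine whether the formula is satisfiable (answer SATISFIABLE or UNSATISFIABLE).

SATISFIABLE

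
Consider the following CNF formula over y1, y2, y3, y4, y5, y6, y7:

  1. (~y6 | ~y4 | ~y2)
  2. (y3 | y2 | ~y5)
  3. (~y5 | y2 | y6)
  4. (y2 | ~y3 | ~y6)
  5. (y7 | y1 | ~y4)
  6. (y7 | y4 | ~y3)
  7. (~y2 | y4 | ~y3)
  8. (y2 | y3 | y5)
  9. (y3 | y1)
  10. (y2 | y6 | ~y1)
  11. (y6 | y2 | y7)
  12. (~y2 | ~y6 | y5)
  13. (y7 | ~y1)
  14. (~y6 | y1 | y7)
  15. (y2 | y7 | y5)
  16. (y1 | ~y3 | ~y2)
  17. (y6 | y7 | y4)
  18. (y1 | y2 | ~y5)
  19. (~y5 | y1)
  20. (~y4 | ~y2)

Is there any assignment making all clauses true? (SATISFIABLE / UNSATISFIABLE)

y7 occurs only positively in the remaining clauses — set y7 = True.
Set y1 = True and propagate.
For the remaining variables, y2 = True, y3 = False, y4 = False, y5 = True, y6 = False works.
So y1=True, y2=True, y3=False, y4=False, y5=True, y6=False, y7=True is a satisfying assignment.

SATISFIABLE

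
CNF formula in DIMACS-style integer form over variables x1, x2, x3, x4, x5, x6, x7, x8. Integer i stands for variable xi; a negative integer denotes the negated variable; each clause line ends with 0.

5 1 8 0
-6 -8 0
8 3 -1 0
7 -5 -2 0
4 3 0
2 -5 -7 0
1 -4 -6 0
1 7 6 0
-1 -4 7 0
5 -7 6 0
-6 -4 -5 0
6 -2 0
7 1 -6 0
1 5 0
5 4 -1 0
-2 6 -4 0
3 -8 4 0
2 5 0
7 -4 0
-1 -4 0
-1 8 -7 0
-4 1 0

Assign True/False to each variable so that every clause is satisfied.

x3 occurs only positively in the remaining clauses — set x3 = True.
Try x1 = True.
  then x4 is forced to False.
  then x5 is forced to True.
For the remaining variables, x2 = False, x6 = False, x7 = False, x8 = False works.
Every clause has at least one true literal under this assignment.

x1 = True  x2 = False  x3 = True  x4 = False  x5 = True  x6 = False  x7 = False  x8 = False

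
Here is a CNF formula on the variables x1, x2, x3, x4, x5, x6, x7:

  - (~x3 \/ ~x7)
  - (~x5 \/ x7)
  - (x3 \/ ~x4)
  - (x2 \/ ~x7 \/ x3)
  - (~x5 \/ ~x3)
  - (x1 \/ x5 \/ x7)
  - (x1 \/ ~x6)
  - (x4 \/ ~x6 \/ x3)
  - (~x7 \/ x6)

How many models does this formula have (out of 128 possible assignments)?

Case analysis on x3 and x7:
  x3=T, x7=T: a clause becomes empty — 0.
  x3=T, x7=F: forces x1=T; x5=F; x2, x4, x6 free → 2^3 = 8.
  x3=F, x7=T: a clause becomes empty — 0.
  x3=F, x7=F: remaining (x1,x2,x4,x5,x6) ∈ {(T,F,F,F,F); (T,T,F,F,F)} — 2.
Total: 0 + 8 + 0 + 2 = 10.

10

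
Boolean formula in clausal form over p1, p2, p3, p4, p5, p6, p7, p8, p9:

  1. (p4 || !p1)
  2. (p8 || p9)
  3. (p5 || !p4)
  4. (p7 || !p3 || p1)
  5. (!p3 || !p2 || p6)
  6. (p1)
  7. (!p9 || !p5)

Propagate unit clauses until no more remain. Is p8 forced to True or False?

True

Unit clause (p1) sets p1 = True.
From (p4 || !p1) and p1 = True: p4 = True.
In (p5 || !p4), !p4 is now false; p5 must hold, so p5 = True.
(!p5 || !p9) with p5 = True leaves only !p9, so p9 = False.
In (p8 || p9), p9 is now false; p8 must hold, so p8 = True.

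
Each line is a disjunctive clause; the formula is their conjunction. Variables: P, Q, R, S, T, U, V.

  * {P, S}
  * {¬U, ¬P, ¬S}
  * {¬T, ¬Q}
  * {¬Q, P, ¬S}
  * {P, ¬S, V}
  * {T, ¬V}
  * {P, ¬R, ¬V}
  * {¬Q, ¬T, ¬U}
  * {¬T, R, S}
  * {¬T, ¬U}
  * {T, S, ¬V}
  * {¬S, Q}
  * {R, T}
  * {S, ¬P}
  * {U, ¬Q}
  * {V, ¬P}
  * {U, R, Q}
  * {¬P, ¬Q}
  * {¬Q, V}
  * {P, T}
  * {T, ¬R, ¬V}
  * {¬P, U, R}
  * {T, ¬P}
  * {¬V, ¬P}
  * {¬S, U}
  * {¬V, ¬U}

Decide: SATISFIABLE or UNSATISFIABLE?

UNSATISFIABLE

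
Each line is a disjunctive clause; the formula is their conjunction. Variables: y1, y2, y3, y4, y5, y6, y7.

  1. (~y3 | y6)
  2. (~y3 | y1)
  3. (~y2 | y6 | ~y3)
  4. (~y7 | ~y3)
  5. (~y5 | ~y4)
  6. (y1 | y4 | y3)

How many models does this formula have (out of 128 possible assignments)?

Split on y3, then y1.
  y3=T, y1=T: y2 free; 3 ways for (y4,y5,y6,y7) × 2^1 = 6.
  y3=T, y1=F: a clause becomes empty — 0.
  y3=F, y1=T: y2, y6, y7 free; 3 ways for (y4,y5) × 2^3 = 24.
  y3=F, y1=F: forces y4=T; y5=F; y2, y6, y7 free → 2^3 = 8.
Total: 6 + 0 + 24 + 8 = 38.

38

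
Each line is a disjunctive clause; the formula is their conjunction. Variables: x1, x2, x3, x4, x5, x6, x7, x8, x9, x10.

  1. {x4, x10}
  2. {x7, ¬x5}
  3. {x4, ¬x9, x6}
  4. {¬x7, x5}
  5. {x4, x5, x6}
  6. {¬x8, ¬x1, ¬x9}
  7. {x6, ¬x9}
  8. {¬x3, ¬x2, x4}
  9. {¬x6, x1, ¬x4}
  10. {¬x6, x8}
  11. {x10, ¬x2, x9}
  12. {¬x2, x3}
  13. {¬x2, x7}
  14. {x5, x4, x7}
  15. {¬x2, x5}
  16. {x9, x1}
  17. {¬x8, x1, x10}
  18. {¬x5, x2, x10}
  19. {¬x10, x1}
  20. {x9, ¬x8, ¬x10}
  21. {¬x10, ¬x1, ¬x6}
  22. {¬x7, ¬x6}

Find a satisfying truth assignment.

Try x1 = True.
Branch on x2: take x2 = False.
For the remaining variables, x3 = True, x4 = True, x5 = False, x6 = False, x7 = False, x8 = False, x9 = False, x10 = False works.
Every clause has at least one true literal under this assignment.
Check each clause:
  1. {x4, x10} — x4 is true.
  2. {x7, ¬x5} — ¬x5 is true.
  3. {¬x9, x4, x6} — x4 is true.
  4. {x5, ¬x7} — ¬x7 is true.
  5. {x6, x4, x5} — x4 is true.
  6. {¬x8, ¬x9, ¬x1} — ¬x8 is true.
  7. {¬x9, x6} — ¬x9 is true.
  8. {¬x3, x4, ¬x2} — x4 is true.
  9. {x1, ¬x4, ¬x6} — x1 is true.
  10. {¬x6, x8} — ¬x6 is true.
  11. {¬x2, x10, x9} — ¬x2 is true.
  12. {¬x2, x3} — x3 is true.
  13. {¬x2, x7} — ¬x2 is true.
  14. {x4, x5, x7} — x4 is true.
  15. {x5, ¬x2} — ¬x2 is true.
  16. {x1, x9} — x1 is true.
  17. {x10, x1, ¬x8} — ¬x8 is true.
  18. {x2, ¬x5, x10} — ¬x5 is true.
  19. {¬x10, x1} — x1 is true.
  20. {¬x10, x9, ¬x8} — ¬x8 is true.
  21. {¬x10, ¬x1, ¬x6} — ¬x6 is true.
  22. {¬x7, ¬x6} — ¬x7 is true.

x1=T, x2=F, x3=T, x4=T, x5=F, x6=F, x7=F, x8=F, x9=F, x10=F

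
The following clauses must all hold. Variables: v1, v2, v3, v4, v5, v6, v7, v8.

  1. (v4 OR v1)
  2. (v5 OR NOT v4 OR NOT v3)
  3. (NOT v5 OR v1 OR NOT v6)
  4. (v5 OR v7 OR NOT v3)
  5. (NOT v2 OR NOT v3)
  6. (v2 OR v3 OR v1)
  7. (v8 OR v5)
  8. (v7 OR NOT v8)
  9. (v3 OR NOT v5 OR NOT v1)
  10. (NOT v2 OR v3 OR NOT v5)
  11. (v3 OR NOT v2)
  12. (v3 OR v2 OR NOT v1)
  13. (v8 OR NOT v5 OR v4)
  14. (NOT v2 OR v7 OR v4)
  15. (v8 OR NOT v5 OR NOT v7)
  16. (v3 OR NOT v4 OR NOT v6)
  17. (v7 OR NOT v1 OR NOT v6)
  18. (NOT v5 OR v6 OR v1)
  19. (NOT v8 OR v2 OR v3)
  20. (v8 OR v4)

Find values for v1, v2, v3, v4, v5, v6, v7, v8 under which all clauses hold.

v1=True, v2=False, v3=True, v4=False, v5=False, v6=False, v7=True, v8=True

Check each clause:
  1. (v1 OR v4) — v1 is true.
  2. (NOT v3 OR NOT v4 OR v5) — NOT v4 is true.
  3. (v1 OR NOT v6 OR NOT v5) — v1 is true.
  4. (v5 OR v7 OR NOT v3) — v7 is true.
  5. (NOT v3 OR NOT v2) — NOT v2 is true.
  6. (v2 OR v3 OR v1) — v1 is true.
  7. (v8 OR v5) — v8 is true.
  8. (v7 OR NOT v8) — v7 is true.
  9. (NOT v5 OR NOT v1 OR v3) — v3 is true.
  10. (v3 OR NOT v5 OR NOT v2) — v3 is true.
  11. (NOT v2 OR v3) — v3 is true.
  12. (v3 OR NOT v1 OR v2) — v3 is true.
  13. (v4 OR NOT v5 OR v8) — v8 is true.
  14. (v4 OR NOT v2 OR v7) — NOT v2 is true.
  15. (NOT v7 OR NOT v5 OR v8) — v8 is true.
  16. (NOT v4 OR NOT v6 OR v3) — NOT v6 is true.
  17. (NOT v6 OR v7 OR NOT v1) — NOT v6 is true.
  18. (v1 OR NOT v5 OR v6) — v1 is true.
  19. (NOT v8 OR v3 OR v2) — v3 is true.
  20. (v4 OR v8) — v8 is true.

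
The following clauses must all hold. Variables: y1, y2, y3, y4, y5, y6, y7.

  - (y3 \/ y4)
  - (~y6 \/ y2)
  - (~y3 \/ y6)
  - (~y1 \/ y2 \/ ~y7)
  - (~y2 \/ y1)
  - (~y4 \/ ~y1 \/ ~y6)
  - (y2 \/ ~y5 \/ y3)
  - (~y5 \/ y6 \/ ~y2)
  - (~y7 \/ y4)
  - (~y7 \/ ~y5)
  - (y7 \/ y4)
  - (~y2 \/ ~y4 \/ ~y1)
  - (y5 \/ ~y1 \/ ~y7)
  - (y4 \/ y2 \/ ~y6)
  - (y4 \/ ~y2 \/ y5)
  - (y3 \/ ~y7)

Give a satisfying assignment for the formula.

y1=T, y2=F, y3=F, y4=T, y5=F, y6=F, y7=F

Set y1 = True and propagate.
Set y2 = False and propagate.
  then y6 is forced to False.
  then y3 is forced to False.
  then y4 is forced to True.
  then y7 is forced to False.
  then y5 is forced to False.
Check each clause:
  1. (y3 \/ y4) — y4 is true.
  2. (y2 \/ ~y6) — ~y6 is true.
  3. (y6 \/ ~y3) — ~y3 is true.
  4. (y2 \/ ~y1 \/ ~y7) — ~y7 is true.
  5. (y1 \/ ~y2) — y1 is true.
  6. (~y6 \/ ~y1 \/ ~y4) — ~y6 is true.
  7. (y2 \/ ~y5 \/ y3) — ~y5 is true.
  8. (y6 \/ ~y2 \/ ~y5) — ~y5 is true.
  9. (y4 \/ ~y7) — ~y7 is true.
  10. (~y5 \/ ~y7) — ~y7 is true.
  11. (y4 \/ y7) — y4 is true.
  12. (~y2 \/ ~y4 \/ ~y1) — ~y2 is true.
  13. (y5 \/ ~y7 \/ ~y1) — ~y7 is true.
  14. (y2 \/ y4 \/ ~y6) — ~y6 is true.
  15. (y4 \/ y5 \/ ~y2) — y4 is true.
  16. (~y7 \/ y3) — ~y7 is true.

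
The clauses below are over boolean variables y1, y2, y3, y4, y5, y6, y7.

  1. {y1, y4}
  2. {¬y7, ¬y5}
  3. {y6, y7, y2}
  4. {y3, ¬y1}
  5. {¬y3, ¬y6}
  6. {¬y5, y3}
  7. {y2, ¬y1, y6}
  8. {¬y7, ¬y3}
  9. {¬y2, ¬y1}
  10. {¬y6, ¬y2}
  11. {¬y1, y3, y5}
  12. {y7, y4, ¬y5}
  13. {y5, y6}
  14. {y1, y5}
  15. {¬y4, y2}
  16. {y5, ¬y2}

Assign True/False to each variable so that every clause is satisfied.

Branch on y1: take y1 = False.
  then y4 is forced to True.
  then y5 is forced to True.
  then y7 is forced to False.
  then y3 is forced to True.
  then y6 is forced to False.
  then y2 is forced to True.

y1 = F, y2 = T, y3 = T, y4 = T, y5 = T, y6 = F, y7 = F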